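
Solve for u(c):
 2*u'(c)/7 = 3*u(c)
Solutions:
 u(c) = C1*exp(21*c/2)


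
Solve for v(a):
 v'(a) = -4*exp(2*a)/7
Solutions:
 v(a) = C1 - 2*exp(2*a)/7


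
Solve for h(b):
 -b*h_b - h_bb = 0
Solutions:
 h(b) = C1 + C2*erf(sqrt(2)*b/2)


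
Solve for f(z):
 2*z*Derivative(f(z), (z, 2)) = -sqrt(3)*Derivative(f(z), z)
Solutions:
 f(z) = C1 + C2*z^(1 - sqrt(3)/2)


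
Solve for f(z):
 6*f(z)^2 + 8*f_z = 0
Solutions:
 f(z) = 4/(C1 + 3*z)


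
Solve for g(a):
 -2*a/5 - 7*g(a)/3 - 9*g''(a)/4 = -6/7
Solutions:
 g(a) = C1*sin(2*sqrt(21)*a/9) + C2*cos(2*sqrt(21)*a/9) - 6*a/35 + 18/49


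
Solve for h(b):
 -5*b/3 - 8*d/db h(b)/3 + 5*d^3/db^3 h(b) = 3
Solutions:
 h(b) = C1 + C2*exp(-2*sqrt(30)*b/15) + C3*exp(2*sqrt(30)*b/15) - 5*b^2/16 - 9*b/8


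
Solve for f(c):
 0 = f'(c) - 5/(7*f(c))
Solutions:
 f(c) = -sqrt(C1 + 70*c)/7
 f(c) = sqrt(C1 + 70*c)/7


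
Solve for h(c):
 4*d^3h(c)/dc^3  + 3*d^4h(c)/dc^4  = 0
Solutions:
 h(c) = C1 + C2*c + C3*c^2 + C4*exp(-4*c/3)


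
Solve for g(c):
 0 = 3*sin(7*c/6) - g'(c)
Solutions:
 g(c) = C1 - 18*cos(7*c/6)/7


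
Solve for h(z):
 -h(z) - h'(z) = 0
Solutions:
 h(z) = C1*exp(-z)


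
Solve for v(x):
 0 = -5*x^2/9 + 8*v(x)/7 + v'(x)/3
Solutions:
 v(x) = C1*exp(-24*x/7) + 35*x^2/72 - 245*x/864 + 1715/20736


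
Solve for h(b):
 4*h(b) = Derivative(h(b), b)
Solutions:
 h(b) = C1*exp(4*b)


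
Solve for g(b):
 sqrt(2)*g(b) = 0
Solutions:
 g(b) = 0


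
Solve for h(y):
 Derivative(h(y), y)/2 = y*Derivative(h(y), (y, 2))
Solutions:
 h(y) = C1 + C2*y^(3/2)


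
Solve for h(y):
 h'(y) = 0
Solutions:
 h(y) = C1


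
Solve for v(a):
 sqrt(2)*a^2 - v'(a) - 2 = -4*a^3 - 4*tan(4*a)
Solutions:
 v(a) = C1 + a^4 + sqrt(2)*a^3/3 - 2*a - log(cos(4*a))


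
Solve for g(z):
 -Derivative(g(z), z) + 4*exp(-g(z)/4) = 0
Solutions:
 g(z) = 4*log(C1 + z)


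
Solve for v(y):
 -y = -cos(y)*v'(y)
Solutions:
 v(y) = C1 + Integral(y/cos(y), y)


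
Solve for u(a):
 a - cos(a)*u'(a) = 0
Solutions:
 u(a) = C1 + Integral(a/cos(a), a)


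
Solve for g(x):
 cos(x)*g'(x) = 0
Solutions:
 g(x) = C1


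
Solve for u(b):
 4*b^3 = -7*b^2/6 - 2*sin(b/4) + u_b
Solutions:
 u(b) = C1 + b^4 + 7*b^3/18 - 8*cos(b/4)


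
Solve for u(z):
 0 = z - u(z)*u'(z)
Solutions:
 u(z) = -sqrt(C1 + z^2)
 u(z) = sqrt(C1 + z^2)


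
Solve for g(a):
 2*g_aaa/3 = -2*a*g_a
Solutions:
 g(a) = C1 + Integral(C2*airyai(-3^(1/3)*a) + C3*airybi(-3^(1/3)*a), a)


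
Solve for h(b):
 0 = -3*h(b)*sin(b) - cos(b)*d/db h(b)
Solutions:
 h(b) = C1*cos(b)^3


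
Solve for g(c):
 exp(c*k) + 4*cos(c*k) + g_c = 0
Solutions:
 g(c) = C1 - exp(c*k)/k - 4*sin(c*k)/k


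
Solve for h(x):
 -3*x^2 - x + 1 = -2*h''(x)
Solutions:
 h(x) = C1 + C2*x + x^4/8 + x^3/12 - x^2/4


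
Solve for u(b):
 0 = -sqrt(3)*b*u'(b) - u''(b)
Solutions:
 u(b) = C1 + C2*erf(sqrt(2)*3^(1/4)*b/2)


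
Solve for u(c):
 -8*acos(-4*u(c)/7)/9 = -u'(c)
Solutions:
 Integral(1/acos(-4*_y/7), (_y, u(c))) = C1 + 8*c/9


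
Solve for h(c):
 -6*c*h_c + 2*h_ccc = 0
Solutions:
 h(c) = C1 + Integral(C2*airyai(3^(1/3)*c) + C3*airybi(3^(1/3)*c), c)


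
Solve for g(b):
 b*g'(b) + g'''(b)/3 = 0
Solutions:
 g(b) = C1 + Integral(C2*airyai(-3^(1/3)*b) + C3*airybi(-3^(1/3)*b), b)


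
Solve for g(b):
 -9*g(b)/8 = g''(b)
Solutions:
 g(b) = C1*sin(3*sqrt(2)*b/4) + C2*cos(3*sqrt(2)*b/4)


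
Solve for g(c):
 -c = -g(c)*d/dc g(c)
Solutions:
 g(c) = -sqrt(C1 + c^2)
 g(c) = sqrt(C1 + c^2)


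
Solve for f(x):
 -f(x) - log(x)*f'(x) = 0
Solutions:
 f(x) = C1*exp(-li(x))


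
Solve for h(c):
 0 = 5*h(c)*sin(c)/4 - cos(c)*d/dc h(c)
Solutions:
 h(c) = C1/cos(c)^(5/4)


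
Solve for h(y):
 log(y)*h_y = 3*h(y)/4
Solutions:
 h(y) = C1*exp(3*li(y)/4)


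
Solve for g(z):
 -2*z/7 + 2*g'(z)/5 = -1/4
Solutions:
 g(z) = C1 + 5*z^2/14 - 5*z/8


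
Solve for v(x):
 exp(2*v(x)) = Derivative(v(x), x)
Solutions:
 v(x) = log(-sqrt(-1/(C1 + x))) - log(2)/2
 v(x) = log(-1/(C1 + x))/2 - log(2)/2


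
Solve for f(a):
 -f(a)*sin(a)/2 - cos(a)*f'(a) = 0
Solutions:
 f(a) = C1*sqrt(cos(a))


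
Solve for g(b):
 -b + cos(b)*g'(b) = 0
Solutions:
 g(b) = C1 + Integral(b/cos(b), b)


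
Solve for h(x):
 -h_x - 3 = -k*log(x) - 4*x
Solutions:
 h(x) = C1 + k*x*log(x) - k*x + 2*x^2 - 3*x


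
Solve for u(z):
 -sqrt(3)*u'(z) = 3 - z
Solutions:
 u(z) = C1 + sqrt(3)*z^2/6 - sqrt(3)*z


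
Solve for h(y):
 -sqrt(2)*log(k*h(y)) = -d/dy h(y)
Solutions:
 li(k*h(y))/k = C1 + sqrt(2)*y


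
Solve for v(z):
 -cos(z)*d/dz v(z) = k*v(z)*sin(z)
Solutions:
 v(z) = C1*exp(k*log(cos(z)))


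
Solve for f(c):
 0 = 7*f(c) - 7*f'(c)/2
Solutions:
 f(c) = C1*exp(2*c)


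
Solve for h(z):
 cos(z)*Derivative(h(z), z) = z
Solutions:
 h(z) = C1 + Integral(z/cos(z), z)


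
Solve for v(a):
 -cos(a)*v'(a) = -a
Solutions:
 v(a) = C1 + Integral(a/cos(a), a)


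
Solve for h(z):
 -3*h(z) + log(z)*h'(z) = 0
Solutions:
 h(z) = C1*exp(3*li(z))


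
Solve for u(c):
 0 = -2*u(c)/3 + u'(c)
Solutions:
 u(c) = C1*exp(2*c/3)


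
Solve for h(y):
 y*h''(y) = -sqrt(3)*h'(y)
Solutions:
 h(y) = C1 + C2*y^(1 - sqrt(3))


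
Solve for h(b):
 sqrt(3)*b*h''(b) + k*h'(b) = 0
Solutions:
 h(b) = C1 + b^(-sqrt(3)*re(k)/3 + 1)*(C2*sin(sqrt(3)*log(b)*Abs(im(k))/3) + C3*cos(sqrt(3)*log(b)*im(k)/3))


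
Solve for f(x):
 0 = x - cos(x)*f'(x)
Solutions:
 f(x) = C1 + Integral(x/cos(x), x)


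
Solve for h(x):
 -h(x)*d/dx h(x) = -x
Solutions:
 h(x) = -sqrt(C1 + x^2)
 h(x) = sqrt(C1 + x^2)


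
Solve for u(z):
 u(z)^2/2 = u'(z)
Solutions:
 u(z) = -2/(C1 + z)


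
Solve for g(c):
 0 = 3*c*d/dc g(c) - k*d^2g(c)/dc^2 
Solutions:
 g(c) = C1 + C2*erf(sqrt(6)*c*sqrt(-1/k)/2)/sqrt(-1/k)


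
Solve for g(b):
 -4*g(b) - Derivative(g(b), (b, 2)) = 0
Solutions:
 g(b) = C1*sin(2*b) + C2*cos(2*b)


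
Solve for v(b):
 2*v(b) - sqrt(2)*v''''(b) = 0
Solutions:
 v(b) = C1*exp(-2^(1/8)*b) + C2*exp(2^(1/8)*b) + C3*sin(2^(1/8)*b) + C4*cos(2^(1/8)*b)


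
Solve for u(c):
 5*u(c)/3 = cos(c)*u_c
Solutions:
 u(c) = C1*(sin(c) + 1)^(5/6)/(sin(c) - 1)^(5/6)


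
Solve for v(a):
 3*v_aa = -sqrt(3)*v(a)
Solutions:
 v(a) = C1*sin(3^(3/4)*a/3) + C2*cos(3^(3/4)*a/3)


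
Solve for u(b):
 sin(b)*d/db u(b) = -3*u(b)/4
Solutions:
 u(b) = C1*(cos(b) + 1)^(3/8)/(cos(b) - 1)^(3/8)


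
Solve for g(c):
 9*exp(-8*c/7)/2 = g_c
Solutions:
 g(c) = C1 - 63*exp(-8*c/7)/16


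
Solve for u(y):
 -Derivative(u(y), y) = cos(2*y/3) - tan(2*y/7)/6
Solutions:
 u(y) = C1 - 7*log(cos(2*y/7))/12 - 3*sin(2*y/3)/2


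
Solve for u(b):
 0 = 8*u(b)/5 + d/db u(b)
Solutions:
 u(b) = C1*exp(-8*b/5)


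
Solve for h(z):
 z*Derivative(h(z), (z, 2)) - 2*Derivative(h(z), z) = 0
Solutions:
 h(z) = C1 + C2*z^3


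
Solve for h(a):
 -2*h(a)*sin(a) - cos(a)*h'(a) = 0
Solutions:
 h(a) = C1*cos(a)^2


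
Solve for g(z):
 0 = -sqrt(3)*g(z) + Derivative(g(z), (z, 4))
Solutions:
 g(z) = C1*exp(-3^(1/8)*z) + C2*exp(3^(1/8)*z) + C3*sin(3^(1/8)*z) + C4*cos(3^(1/8)*z)


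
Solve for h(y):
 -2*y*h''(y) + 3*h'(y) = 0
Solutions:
 h(y) = C1 + C2*y^(5/2)


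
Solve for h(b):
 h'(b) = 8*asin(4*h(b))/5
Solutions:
 Integral(1/asin(4*_y), (_y, h(b))) = C1 + 8*b/5


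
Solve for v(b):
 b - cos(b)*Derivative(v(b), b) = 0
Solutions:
 v(b) = C1 + Integral(b/cos(b), b)


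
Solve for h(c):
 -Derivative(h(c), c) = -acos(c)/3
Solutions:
 h(c) = C1 + c*acos(c)/3 - sqrt(1 - c^2)/3


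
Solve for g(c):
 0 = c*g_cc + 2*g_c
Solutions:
 g(c) = C1 + C2/c


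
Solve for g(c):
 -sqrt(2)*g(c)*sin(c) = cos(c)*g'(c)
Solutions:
 g(c) = C1*cos(c)^(sqrt(2))


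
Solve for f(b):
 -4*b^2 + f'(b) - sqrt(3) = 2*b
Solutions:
 f(b) = C1 + 4*b^3/3 + b^2 + sqrt(3)*b


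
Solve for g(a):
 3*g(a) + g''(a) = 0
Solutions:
 g(a) = C1*sin(sqrt(3)*a) + C2*cos(sqrt(3)*a)


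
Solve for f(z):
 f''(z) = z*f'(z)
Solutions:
 f(z) = C1 + C2*erfi(sqrt(2)*z/2)


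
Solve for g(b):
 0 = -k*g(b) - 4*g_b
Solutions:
 g(b) = C1*exp(-b*k/4)


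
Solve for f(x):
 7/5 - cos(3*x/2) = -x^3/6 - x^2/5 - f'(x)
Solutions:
 f(x) = C1 - x^4/24 - x^3/15 - 7*x/5 + 2*sin(3*x/2)/3


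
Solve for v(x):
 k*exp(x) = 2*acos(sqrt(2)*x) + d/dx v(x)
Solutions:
 v(x) = C1 + k*exp(x) - 2*x*acos(sqrt(2)*x) + sqrt(2)*sqrt(1 - 2*x^2)


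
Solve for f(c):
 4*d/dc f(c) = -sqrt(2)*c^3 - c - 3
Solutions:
 f(c) = C1 - sqrt(2)*c^4/16 - c^2/8 - 3*c/4


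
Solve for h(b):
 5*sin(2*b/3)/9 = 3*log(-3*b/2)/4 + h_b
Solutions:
 h(b) = C1 - 3*b*log(-b)/4 - 3*b*log(3)/4 + 3*b*log(2)/4 + 3*b/4 - 5*cos(2*b/3)/6


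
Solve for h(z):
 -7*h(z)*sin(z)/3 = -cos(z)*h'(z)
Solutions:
 h(z) = C1/cos(z)^(7/3)


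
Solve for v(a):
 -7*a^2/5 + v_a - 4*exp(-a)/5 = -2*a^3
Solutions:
 v(a) = C1 - a^4/2 + 7*a^3/15 - 4*exp(-a)/5


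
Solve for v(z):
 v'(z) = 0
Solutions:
 v(z) = C1


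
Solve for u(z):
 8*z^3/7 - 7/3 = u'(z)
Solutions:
 u(z) = C1 + 2*z^4/7 - 7*z/3


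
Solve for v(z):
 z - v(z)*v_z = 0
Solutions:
 v(z) = -sqrt(C1 + z^2)
 v(z) = sqrt(C1 + z^2)


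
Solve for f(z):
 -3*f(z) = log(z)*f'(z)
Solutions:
 f(z) = C1*exp(-3*li(z))


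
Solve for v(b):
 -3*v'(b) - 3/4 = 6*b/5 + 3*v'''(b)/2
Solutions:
 v(b) = C1 + C2*sin(sqrt(2)*b) + C3*cos(sqrt(2)*b) - b^2/5 - b/4


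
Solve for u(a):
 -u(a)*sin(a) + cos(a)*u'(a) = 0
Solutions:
 u(a) = C1/cos(a)


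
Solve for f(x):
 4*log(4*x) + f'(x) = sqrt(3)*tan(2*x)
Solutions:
 f(x) = C1 - 4*x*log(x) - 8*x*log(2) + 4*x - sqrt(3)*log(cos(2*x))/2


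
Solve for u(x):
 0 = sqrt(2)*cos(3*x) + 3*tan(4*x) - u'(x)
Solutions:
 u(x) = C1 - 3*log(cos(4*x))/4 + sqrt(2)*sin(3*x)/3


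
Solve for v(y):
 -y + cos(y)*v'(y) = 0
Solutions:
 v(y) = C1 + Integral(y/cos(y), y)


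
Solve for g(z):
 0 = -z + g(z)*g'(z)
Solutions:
 g(z) = -sqrt(C1 + z^2)
 g(z) = sqrt(C1 + z^2)


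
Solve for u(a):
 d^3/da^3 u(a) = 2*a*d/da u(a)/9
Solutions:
 u(a) = C1 + Integral(C2*airyai(6^(1/3)*a/3) + C3*airybi(6^(1/3)*a/3), a)


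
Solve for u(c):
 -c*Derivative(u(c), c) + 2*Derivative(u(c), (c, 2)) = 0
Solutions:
 u(c) = C1 + C2*erfi(c/2)


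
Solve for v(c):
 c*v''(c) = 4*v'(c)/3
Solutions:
 v(c) = C1 + C2*c^(7/3)


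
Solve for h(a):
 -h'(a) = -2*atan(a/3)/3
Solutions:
 h(a) = C1 + 2*a*atan(a/3)/3 - log(a^2 + 9)


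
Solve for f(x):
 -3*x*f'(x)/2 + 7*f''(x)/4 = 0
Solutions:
 f(x) = C1 + C2*erfi(sqrt(21)*x/7)


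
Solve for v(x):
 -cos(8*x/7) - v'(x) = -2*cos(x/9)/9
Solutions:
 v(x) = C1 + 2*sin(x/9) - 7*sin(8*x/7)/8


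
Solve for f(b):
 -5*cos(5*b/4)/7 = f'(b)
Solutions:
 f(b) = C1 - 4*sin(5*b/4)/7


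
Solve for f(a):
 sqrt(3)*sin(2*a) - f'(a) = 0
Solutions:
 f(a) = C1 - sqrt(3)*cos(2*a)/2


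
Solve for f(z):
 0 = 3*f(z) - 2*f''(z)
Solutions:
 f(z) = C1*exp(-sqrt(6)*z/2) + C2*exp(sqrt(6)*z/2)


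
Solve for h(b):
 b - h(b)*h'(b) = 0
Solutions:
 h(b) = -sqrt(C1 + b^2)
 h(b) = sqrt(C1 + b^2)


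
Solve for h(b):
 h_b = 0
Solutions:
 h(b) = C1


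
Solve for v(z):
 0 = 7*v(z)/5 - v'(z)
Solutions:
 v(z) = C1*exp(7*z/5)


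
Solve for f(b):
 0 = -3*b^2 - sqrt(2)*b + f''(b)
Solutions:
 f(b) = C1 + C2*b + b^4/4 + sqrt(2)*b^3/6


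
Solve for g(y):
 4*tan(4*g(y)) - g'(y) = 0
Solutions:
 g(y) = -asin(C1*exp(16*y))/4 + pi/4
 g(y) = asin(C1*exp(16*y))/4


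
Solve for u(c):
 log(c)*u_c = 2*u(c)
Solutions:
 u(c) = C1*exp(2*li(c))


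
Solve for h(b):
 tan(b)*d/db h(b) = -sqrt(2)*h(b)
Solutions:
 h(b) = C1/sin(b)^(sqrt(2))


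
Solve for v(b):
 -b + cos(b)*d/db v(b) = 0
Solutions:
 v(b) = C1 + Integral(b/cos(b), b)


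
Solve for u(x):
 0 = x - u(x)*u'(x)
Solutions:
 u(x) = -sqrt(C1 + x^2)
 u(x) = sqrt(C1 + x^2)


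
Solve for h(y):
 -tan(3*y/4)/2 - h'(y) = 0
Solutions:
 h(y) = C1 + 2*log(cos(3*y/4))/3


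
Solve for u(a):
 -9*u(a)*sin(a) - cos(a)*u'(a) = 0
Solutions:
 u(a) = C1*cos(a)^9


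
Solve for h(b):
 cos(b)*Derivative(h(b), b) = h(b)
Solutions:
 h(b) = C1*sqrt(sin(b) + 1)/sqrt(sin(b) - 1)


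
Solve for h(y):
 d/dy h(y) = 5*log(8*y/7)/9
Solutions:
 h(y) = C1 + 5*y*log(y)/9 - 5*y*log(7)/9 - 5*y/9 + 5*y*log(2)/3


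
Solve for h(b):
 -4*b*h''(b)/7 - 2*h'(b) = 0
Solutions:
 h(b) = C1 + C2/b^(5/2)


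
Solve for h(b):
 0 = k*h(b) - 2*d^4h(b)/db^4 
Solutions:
 h(b) = C1*exp(-2^(3/4)*b*k^(1/4)/2) + C2*exp(2^(3/4)*b*k^(1/4)/2) + C3*exp(-2^(3/4)*I*b*k^(1/4)/2) + C4*exp(2^(3/4)*I*b*k^(1/4)/2)


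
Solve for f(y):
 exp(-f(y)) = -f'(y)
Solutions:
 f(y) = log(C1 - y)


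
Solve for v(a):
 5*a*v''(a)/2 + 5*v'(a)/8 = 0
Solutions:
 v(a) = C1 + C2*a^(3/4)


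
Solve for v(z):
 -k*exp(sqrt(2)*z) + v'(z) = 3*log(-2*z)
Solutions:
 v(z) = C1 + sqrt(2)*k*exp(sqrt(2)*z)/2 + 3*z*log(-z) + 3*z*(-1 + log(2))


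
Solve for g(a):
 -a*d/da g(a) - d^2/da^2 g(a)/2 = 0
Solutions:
 g(a) = C1 + C2*erf(a)


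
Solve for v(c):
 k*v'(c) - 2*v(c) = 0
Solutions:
 v(c) = C1*exp(2*c/k)


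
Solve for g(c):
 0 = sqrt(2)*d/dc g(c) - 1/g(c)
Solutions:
 g(c) = -sqrt(C1 + sqrt(2)*c)
 g(c) = sqrt(C1 + sqrt(2)*c)


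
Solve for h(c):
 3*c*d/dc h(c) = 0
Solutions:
 h(c) = C1


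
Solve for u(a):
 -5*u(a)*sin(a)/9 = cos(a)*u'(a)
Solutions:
 u(a) = C1*cos(a)^(5/9)


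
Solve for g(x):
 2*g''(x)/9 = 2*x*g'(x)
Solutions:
 g(x) = C1 + C2*erfi(3*sqrt(2)*x/2)


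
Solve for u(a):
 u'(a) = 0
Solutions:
 u(a) = C1


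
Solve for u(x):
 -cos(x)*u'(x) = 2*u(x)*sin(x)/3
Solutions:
 u(x) = C1*cos(x)^(2/3)


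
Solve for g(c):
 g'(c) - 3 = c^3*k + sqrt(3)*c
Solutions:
 g(c) = C1 + c^4*k/4 + sqrt(3)*c^2/2 + 3*c


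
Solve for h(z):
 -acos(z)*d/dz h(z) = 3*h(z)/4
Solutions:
 h(z) = C1*exp(-3*Integral(1/acos(z), z)/4)


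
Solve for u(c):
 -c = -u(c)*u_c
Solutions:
 u(c) = -sqrt(C1 + c^2)
 u(c) = sqrt(C1 + c^2)


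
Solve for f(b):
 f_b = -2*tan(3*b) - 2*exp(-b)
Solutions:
 f(b) = C1 - log(tan(3*b)^2 + 1)/3 + 2*exp(-b)


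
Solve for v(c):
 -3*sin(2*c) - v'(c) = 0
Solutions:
 v(c) = C1 + 3*cos(2*c)/2


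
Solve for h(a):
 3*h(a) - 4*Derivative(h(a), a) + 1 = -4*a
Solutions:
 h(a) = C1*exp(3*a/4) - 4*a/3 - 19/9


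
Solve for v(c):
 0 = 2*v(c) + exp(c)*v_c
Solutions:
 v(c) = C1*exp(2*exp(-c))


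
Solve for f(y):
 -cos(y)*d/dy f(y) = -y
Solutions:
 f(y) = C1 + Integral(y/cos(y), y)


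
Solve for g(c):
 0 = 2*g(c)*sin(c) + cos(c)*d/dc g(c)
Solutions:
 g(c) = C1*cos(c)^2


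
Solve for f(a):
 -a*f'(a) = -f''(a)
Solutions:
 f(a) = C1 + C2*erfi(sqrt(2)*a/2)


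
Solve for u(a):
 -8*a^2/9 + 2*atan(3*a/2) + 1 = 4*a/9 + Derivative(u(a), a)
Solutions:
 u(a) = C1 - 8*a^3/27 - 2*a^2/9 + 2*a*atan(3*a/2) + a - 2*log(9*a^2 + 4)/3


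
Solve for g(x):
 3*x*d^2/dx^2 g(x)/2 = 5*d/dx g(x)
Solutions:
 g(x) = C1 + C2*x^(13/3)


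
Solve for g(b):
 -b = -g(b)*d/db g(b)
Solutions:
 g(b) = -sqrt(C1 + b^2)
 g(b) = sqrt(C1 + b^2)


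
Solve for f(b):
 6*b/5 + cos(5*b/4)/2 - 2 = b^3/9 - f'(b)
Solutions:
 f(b) = C1 + b^4/36 - 3*b^2/5 + 2*b - 2*sin(5*b/4)/5


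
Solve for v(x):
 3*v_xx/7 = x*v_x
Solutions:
 v(x) = C1 + C2*erfi(sqrt(42)*x/6)


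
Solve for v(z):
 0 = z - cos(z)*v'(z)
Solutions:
 v(z) = C1 + Integral(z/cos(z), z)


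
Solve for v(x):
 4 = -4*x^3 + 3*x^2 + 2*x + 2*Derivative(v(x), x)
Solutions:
 v(x) = C1 + x^4/2 - x^3/2 - x^2/2 + 2*x


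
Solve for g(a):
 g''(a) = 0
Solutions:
 g(a) = C1 + C2*a


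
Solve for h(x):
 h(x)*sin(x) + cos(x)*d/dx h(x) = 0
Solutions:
 h(x) = C1*cos(x)


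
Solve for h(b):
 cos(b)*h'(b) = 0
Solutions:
 h(b) = C1


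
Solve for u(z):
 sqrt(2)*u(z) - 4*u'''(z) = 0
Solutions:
 u(z) = C3*exp(sqrt(2)*z/2) + (C1*sin(sqrt(6)*z/4) + C2*cos(sqrt(6)*z/4))*exp(-sqrt(2)*z/4)


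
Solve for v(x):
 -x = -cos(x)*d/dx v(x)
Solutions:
 v(x) = C1 + Integral(x/cos(x), x)


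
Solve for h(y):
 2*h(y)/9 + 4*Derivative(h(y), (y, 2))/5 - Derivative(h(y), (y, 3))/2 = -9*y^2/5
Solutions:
 h(y) = C1*exp(y*(-2^(1/3)*(5*sqrt(13305) + 631)^(1/3) - 32*2^(2/3)/(5*sqrt(13305) + 631)^(1/3) + 16)/30)*sin(2^(1/3)*sqrt(3)*y*(-(5*sqrt(13305) + 631)^(1/3) + 32*2^(1/3)/(5*sqrt(13305) + 631)^(1/3))/30) + C2*exp(y*(-2^(1/3)*(5*sqrt(13305) + 631)^(1/3) - 32*2^(2/3)/(5*sqrt(13305) + 631)^(1/3) + 16)/30)*cos(2^(1/3)*sqrt(3)*y*(-(5*sqrt(13305) + 631)^(1/3) + 32*2^(1/3)/(5*sqrt(13305) + 631)^(1/3))/30) + C3*exp(y*(32*2^(2/3)/(5*sqrt(13305) + 631)^(1/3) + 8 + 2^(1/3)*(5*sqrt(13305) + 631)^(1/3))/15) - 81*y^2/10 + 1458/25


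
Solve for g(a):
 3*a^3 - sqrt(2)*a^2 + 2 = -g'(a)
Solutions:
 g(a) = C1 - 3*a^4/4 + sqrt(2)*a^3/3 - 2*a


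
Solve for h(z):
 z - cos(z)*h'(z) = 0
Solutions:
 h(z) = C1 + Integral(z/cos(z), z)


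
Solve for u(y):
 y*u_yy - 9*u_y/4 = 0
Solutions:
 u(y) = C1 + C2*y^(13/4)


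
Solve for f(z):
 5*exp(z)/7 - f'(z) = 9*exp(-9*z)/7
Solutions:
 f(z) = C1 + 5*exp(z)/7 + exp(-9*z)/7


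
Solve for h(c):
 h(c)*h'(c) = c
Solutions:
 h(c) = -sqrt(C1 + c^2)
 h(c) = sqrt(C1 + c^2)


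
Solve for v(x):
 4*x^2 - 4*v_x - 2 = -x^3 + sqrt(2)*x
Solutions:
 v(x) = C1 + x^4/16 + x^3/3 - sqrt(2)*x^2/8 - x/2


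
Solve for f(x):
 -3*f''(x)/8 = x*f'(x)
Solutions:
 f(x) = C1 + C2*erf(2*sqrt(3)*x/3)


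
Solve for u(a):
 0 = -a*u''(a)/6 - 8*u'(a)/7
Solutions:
 u(a) = C1 + C2/a^(41/7)


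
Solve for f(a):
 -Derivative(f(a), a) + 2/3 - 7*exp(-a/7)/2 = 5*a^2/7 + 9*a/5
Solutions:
 f(a) = C1 - 5*a^3/21 - 9*a^2/10 + 2*a/3 + 49*exp(-a/7)/2


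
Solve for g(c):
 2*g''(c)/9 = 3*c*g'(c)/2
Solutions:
 g(c) = C1 + C2*erfi(3*sqrt(6)*c/4)


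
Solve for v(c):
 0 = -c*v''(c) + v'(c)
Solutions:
 v(c) = C1 + C2*c^2


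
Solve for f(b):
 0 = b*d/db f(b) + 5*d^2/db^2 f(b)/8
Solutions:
 f(b) = C1 + C2*erf(2*sqrt(5)*b/5)


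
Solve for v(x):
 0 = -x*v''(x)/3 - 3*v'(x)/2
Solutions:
 v(x) = C1 + C2/x^(7/2)


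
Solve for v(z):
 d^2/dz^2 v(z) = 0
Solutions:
 v(z) = C1 + C2*z


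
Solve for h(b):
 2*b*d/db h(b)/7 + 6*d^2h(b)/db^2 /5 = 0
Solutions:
 h(b) = C1 + C2*erf(sqrt(210)*b/42)


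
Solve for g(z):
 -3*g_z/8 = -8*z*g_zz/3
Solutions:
 g(z) = C1 + C2*z^(73/64)


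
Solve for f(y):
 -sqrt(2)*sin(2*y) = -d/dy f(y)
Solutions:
 f(y) = C1 - sqrt(2)*cos(2*y)/2


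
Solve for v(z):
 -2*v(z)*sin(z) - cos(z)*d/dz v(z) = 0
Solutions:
 v(z) = C1*cos(z)^2


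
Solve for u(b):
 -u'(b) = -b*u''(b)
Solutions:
 u(b) = C1 + C2*b^2


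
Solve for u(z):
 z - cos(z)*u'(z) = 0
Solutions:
 u(z) = C1 + Integral(z/cos(z), z)


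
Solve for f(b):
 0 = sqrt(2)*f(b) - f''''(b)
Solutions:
 f(b) = C1*exp(-2^(1/8)*b) + C2*exp(2^(1/8)*b) + C3*sin(2^(1/8)*b) + C4*cos(2^(1/8)*b)


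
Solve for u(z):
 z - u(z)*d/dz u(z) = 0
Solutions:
 u(z) = -sqrt(C1 + z^2)
 u(z) = sqrt(C1 + z^2)


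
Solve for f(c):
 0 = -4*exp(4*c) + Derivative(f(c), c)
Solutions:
 f(c) = C1 + exp(4*c)


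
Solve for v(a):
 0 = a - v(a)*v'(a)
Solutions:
 v(a) = -sqrt(C1 + a^2)
 v(a) = sqrt(C1 + a^2)


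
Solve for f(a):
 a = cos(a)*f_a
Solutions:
 f(a) = C1 + Integral(a/cos(a), a)


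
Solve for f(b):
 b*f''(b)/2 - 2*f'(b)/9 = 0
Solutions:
 f(b) = C1 + C2*b^(13/9)


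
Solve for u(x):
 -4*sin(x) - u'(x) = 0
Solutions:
 u(x) = C1 + 4*cos(x)


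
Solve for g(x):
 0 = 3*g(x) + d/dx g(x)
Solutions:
 g(x) = C1*exp(-3*x)


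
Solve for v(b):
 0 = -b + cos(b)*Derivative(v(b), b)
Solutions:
 v(b) = C1 + Integral(b/cos(b), b)


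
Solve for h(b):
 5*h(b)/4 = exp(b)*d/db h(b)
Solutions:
 h(b) = C1*exp(-5*exp(-b)/4)


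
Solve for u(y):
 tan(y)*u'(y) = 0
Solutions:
 u(y) = C1


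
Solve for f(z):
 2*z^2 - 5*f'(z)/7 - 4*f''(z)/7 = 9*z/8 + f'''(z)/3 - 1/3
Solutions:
 f(z) = C1 + 14*z^3/15 - 1211*z^2/400 + 2023*z/750 + (C2*sin(sqrt(69)*z/7) + C3*cos(sqrt(69)*z/7))*exp(-6*z/7)


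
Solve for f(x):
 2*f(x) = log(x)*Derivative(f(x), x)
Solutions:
 f(x) = C1*exp(2*li(x))


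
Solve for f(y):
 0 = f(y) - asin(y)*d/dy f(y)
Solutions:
 f(y) = C1*exp(Integral(1/asin(y), y))


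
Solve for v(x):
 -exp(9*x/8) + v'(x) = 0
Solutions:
 v(x) = C1 + 8*exp(9*x/8)/9


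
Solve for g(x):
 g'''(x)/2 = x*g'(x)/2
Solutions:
 g(x) = C1 + Integral(C2*airyai(x) + C3*airybi(x), x)


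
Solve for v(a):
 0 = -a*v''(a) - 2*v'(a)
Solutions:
 v(a) = C1 + C2/a


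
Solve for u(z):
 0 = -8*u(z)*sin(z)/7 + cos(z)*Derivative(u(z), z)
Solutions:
 u(z) = C1/cos(z)^(8/7)


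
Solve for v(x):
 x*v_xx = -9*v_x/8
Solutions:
 v(x) = C1 + C2/x^(1/8)


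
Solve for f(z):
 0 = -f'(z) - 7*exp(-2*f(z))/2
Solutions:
 f(z) = log(-sqrt(C1 - 7*z))
 f(z) = log(C1 - 7*z)/2


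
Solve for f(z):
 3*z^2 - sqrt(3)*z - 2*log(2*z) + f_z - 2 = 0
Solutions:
 f(z) = C1 - z^3 + sqrt(3)*z^2/2 + 2*z*log(z) + z*log(4)


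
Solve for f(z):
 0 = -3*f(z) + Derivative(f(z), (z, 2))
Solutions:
 f(z) = C1*exp(-sqrt(3)*z) + C2*exp(sqrt(3)*z)


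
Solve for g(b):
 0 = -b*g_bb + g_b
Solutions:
 g(b) = C1 + C2*b^2


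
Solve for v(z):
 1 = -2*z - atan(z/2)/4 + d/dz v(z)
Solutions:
 v(z) = C1 + z^2 + z*atan(z/2)/4 + z - log(z^2 + 4)/4


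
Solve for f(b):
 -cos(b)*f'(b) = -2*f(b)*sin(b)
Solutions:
 f(b) = C1/cos(b)^2


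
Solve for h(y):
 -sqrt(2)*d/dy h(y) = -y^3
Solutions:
 h(y) = C1 + sqrt(2)*y^4/8


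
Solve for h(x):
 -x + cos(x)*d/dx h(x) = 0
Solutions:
 h(x) = C1 + Integral(x/cos(x), x)


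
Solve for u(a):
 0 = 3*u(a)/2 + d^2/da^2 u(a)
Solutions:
 u(a) = C1*sin(sqrt(6)*a/2) + C2*cos(sqrt(6)*a/2)


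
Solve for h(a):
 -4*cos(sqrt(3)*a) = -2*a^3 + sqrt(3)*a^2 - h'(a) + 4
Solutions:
 h(a) = C1 - a^4/2 + sqrt(3)*a^3/3 + 4*a + 4*sqrt(3)*sin(sqrt(3)*a)/3


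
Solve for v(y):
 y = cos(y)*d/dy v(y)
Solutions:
 v(y) = C1 + Integral(y/cos(y), y)


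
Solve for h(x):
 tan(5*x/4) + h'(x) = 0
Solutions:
 h(x) = C1 + 4*log(cos(5*x/4))/5


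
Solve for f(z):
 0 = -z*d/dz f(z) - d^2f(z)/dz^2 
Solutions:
 f(z) = C1 + C2*erf(sqrt(2)*z/2)


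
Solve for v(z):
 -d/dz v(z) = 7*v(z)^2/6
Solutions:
 v(z) = 6/(C1 + 7*z)


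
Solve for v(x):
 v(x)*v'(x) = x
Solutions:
 v(x) = -sqrt(C1 + x^2)
 v(x) = sqrt(C1 + x^2)


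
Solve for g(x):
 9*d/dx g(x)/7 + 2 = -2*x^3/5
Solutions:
 g(x) = C1 - 7*x^4/90 - 14*x/9


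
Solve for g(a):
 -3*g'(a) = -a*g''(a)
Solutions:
 g(a) = C1 + C2*a^4


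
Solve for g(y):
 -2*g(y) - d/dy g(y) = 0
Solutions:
 g(y) = C1*exp(-2*y)


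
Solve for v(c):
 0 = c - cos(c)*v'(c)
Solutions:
 v(c) = C1 + Integral(c/cos(c), c)


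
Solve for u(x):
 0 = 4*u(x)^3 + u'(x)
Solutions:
 u(x) = -sqrt(2)*sqrt(-1/(C1 - 4*x))/2
 u(x) = sqrt(2)*sqrt(-1/(C1 - 4*x))/2


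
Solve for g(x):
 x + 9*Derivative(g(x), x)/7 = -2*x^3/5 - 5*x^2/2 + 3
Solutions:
 g(x) = C1 - 7*x^4/90 - 35*x^3/54 - 7*x^2/18 + 7*x/3


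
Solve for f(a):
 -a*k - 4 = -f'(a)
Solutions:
 f(a) = C1 + a^2*k/2 + 4*a


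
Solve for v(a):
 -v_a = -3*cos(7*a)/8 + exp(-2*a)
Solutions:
 v(a) = C1 + 3*sin(7*a)/56 + exp(-2*a)/2


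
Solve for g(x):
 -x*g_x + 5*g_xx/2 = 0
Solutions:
 g(x) = C1 + C2*erfi(sqrt(5)*x/5)


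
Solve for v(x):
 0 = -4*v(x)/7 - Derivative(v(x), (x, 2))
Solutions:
 v(x) = C1*sin(2*sqrt(7)*x/7) + C2*cos(2*sqrt(7)*x/7)


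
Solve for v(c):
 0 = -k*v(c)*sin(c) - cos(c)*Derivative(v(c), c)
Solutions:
 v(c) = C1*exp(k*log(cos(c)))


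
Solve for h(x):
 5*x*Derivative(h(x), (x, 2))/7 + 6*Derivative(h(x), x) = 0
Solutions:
 h(x) = C1 + C2/x^(37/5)


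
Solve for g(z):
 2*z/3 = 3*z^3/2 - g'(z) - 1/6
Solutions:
 g(z) = C1 + 3*z^4/8 - z^2/3 - z/6


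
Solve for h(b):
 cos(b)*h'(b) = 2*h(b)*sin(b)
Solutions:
 h(b) = C1/cos(b)^2


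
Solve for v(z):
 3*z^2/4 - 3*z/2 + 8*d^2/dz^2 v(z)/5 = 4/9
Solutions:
 v(z) = C1 + C2*z - 5*z^4/128 + 5*z^3/32 + 5*z^2/36


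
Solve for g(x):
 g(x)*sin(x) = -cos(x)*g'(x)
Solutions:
 g(x) = C1*cos(x)


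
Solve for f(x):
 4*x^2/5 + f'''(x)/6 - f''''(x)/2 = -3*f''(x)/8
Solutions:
 f(x) = C1 + C2*x + C3*exp(x*(1 - 2*sqrt(7))/6) + C4*exp(x*(1 + 2*sqrt(7))/6) - 8*x^4/45 + 128*x^3/405 - 3968*x^2/1215


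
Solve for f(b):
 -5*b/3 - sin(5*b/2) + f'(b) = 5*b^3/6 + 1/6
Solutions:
 f(b) = C1 + 5*b^4/24 + 5*b^2/6 + b/6 - 2*cos(5*b/2)/5


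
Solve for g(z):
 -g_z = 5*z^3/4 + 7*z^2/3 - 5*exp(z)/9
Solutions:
 g(z) = C1 - 5*z^4/16 - 7*z^3/9 + 5*exp(z)/9


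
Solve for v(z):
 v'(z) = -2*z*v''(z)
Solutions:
 v(z) = C1 + C2*sqrt(z)


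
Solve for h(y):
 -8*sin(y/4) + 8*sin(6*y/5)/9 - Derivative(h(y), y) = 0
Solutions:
 h(y) = C1 + 32*cos(y/4) - 20*cos(6*y/5)/27


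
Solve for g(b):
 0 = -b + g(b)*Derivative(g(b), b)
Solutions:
 g(b) = -sqrt(C1 + b^2)
 g(b) = sqrt(C1 + b^2)


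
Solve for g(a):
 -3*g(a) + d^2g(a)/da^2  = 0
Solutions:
 g(a) = C1*exp(-sqrt(3)*a) + C2*exp(sqrt(3)*a)


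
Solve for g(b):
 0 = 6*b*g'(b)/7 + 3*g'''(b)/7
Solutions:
 g(b) = C1 + Integral(C2*airyai(-2^(1/3)*b) + C3*airybi(-2^(1/3)*b), b)


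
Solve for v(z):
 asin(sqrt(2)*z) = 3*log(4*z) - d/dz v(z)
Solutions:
 v(z) = C1 + 3*z*log(z) - z*asin(sqrt(2)*z) - 3*z + 6*z*log(2) - sqrt(2)*sqrt(1 - 2*z^2)/2


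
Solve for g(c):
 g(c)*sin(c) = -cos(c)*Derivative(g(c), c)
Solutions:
 g(c) = C1*cos(c)


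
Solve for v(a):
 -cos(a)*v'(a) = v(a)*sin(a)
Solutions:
 v(a) = C1*cos(a)


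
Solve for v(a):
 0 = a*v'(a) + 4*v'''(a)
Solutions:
 v(a) = C1 + Integral(C2*airyai(-2^(1/3)*a/2) + C3*airybi(-2^(1/3)*a/2), a)


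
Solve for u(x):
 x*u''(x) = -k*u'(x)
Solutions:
 u(x) = C1 + x^(1 - re(k))*(C2*sin(log(x)*Abs(im(k))) + C3*cos(log(x)*im(k)))


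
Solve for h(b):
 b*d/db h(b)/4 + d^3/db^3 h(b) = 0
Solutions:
 h(b) = C1 + Integral(C2*airyai(-2^(1/3)*b/2) + C3*airybi(-2^(1/3)*b/2), b)


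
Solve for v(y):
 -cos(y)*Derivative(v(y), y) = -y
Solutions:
 v(y) = C1 + Integral(y/cos(y), y)


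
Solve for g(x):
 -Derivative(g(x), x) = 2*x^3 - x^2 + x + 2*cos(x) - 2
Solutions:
 g(x) = C1 - x^4/2 + x^3/3 - x^2/2 + 2*x - 2*sin(x)


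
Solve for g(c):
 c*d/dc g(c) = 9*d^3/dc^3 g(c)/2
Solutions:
 g(c) = C1 + Integral(C2*airyai(6^(1/3)*c/3) + C3*airybi(6^(1/3)*c/3), c)


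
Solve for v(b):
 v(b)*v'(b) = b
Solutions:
 v(b) = -sqrt(C1 + b^2)
 v(b) = sqrt(C1 + b^2)


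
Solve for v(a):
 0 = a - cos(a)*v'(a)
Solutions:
 v(a) = C1 + Integral(a/cos(a), a)


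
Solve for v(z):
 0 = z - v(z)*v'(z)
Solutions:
 v(z) = -sqrt(C1 + z^2)
 v(z) = sqrt(C1 + z^2)


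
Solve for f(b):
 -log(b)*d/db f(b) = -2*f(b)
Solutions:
 f(b) = C1*exp(2*li(b))


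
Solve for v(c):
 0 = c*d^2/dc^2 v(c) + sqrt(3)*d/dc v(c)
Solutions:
 v(c) = C1 + C2*c^(1 - sqrt(3))


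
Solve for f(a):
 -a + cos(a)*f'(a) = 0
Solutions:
 f(a) = C1 + Integral(a/cos(a), a)


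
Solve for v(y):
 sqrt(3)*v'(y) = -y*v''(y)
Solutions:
 v(y) = C1 + C2*y^(1 - sqrt(3))


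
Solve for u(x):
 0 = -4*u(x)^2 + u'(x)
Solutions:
 u(x) = -1/(C1 + 4*x)


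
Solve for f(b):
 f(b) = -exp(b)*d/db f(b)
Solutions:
 f(b) = C1*exp(exp(-b))


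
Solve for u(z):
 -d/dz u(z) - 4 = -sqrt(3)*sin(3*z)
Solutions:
 u(z) = C1 - 4*z - sqrt(3)*cos(3*z)/3


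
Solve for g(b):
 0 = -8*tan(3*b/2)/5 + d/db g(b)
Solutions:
 g(b) = C1 - 16*log(cos(3*b/2))/15


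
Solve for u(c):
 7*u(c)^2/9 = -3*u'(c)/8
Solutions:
 u(c) = 27/(C1 + 56*c)


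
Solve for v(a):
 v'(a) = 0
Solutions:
 v(a) = C1


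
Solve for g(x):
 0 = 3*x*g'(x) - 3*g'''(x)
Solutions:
 g(x) = C1 + Integral(C2*airyai(x) + C3*airybi(x), x)


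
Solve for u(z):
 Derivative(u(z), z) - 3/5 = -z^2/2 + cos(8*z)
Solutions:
 u(z) = C1 - z^3/6 + 3*z/5 + sin(8*z)/8


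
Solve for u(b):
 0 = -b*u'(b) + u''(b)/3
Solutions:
 u(b) = C1 + C2*erfi(sqrt(6)*b/2)


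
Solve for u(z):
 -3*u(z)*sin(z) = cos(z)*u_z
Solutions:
 u(z) = C1*cos(z)^3


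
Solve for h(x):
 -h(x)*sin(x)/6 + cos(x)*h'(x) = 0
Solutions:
 h(x) = C1/cos(x)^(1/6)


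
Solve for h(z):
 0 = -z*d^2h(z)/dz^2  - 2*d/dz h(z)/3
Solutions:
 h(z) = C1 + C2*z^(1/3)


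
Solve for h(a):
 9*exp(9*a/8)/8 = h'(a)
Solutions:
 h(a) = C1 + exp(9*a/8)


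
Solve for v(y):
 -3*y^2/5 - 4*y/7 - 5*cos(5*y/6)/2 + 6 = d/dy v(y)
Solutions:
 v(y) = C1 - y^3/5 - 2*y^2/7 + 6*y - 3*sin(5*y/6)


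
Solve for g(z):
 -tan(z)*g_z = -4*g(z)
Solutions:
 g(z) = C1*sin(z)^4


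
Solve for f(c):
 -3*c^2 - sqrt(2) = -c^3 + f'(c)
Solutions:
 f(c) = C1 + c^4/4 - c^3 - sqrt(2)*c


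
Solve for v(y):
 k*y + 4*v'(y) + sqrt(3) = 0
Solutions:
 v(y) = C1 - k*y^2/8 - sqrt(3)*y/4


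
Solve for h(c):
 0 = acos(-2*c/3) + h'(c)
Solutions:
 h(c) = C1 - c*acos(-2*c/3) - sqrt(9 - 4*c^2)/2


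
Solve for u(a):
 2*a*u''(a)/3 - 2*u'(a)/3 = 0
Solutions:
 u(a) = C1 + C2*a^2


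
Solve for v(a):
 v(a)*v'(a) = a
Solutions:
 v(a) = -sqrt(C1 + a^2)
 v(a) = sqrt(C1 + a^2)


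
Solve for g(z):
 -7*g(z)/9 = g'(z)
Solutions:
 g(z) = C1*exp(-7*z/9)


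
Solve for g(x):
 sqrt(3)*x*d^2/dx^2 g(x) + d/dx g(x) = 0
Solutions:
 g(x) = C1 + C2*x^(1 - sqrt(3)/3)


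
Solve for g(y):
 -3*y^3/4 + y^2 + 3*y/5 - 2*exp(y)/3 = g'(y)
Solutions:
 g(y) = C1 - 3*y^4/16 + y^3/3 + 3*y^2/10 - 2*exp(y)/3


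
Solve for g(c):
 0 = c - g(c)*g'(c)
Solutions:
 g(c) = -sqrt(C1 + c^2)
 g(c) = sqrt(C1 + c^2)


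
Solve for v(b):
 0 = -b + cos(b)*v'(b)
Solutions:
 v(b) = C1 + Integral(b/cos(b), b)


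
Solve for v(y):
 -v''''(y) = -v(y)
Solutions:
 v(y) = C1*exp(-y) + C2*exp(y) + C3*sin(y) + C4*cos(y)


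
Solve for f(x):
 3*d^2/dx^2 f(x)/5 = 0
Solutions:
 f(x) = C1 + C2*x


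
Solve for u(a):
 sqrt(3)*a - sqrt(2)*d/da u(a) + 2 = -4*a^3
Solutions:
 u(a) = C1 + sqrt(2)*a^4/2 + sqrt(6)*a^2/4 + sqrt(2)*a


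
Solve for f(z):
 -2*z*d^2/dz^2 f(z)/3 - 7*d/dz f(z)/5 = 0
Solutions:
 f(z) = C1 + C2/z^(11/10)


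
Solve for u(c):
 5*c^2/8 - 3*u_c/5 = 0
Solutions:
 u(c) = C1 + 25*c^3/72


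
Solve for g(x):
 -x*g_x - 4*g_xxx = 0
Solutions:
 g(x) = C1 + Integral(C2*airyai(-2^(1/3)*x/2) + C3*airybi(-2^(1/3)*x/2), x)


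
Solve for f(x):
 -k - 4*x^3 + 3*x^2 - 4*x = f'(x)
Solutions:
 f(x) = C1 - k*x - x^4 + x^3 - 2*x^2


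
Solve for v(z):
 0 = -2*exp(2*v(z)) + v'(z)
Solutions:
 v(z) = log(-sqrt(-1/(C1 + 2*z))) - log(2)/2
 v(z) = log(-1/(C1 + 2*z))/2 - log(2)/2


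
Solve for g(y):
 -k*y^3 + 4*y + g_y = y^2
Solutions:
 g(y) = C1 + k*y^4/4 + y^3/3 - 2*y^2


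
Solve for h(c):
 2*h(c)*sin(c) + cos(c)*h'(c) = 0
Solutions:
 h(c) = C1*cos(c)^2


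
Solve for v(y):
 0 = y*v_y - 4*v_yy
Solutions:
 v(y) = C1 + C2*erfi(sqrt(2)*y/4)


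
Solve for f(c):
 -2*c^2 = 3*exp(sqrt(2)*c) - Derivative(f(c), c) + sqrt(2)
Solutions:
 f(c) = C1 + 2*c^3/3 + sqrt(2)*c + 3*sqrt(2)*exp(sqrt(2)*c)/2


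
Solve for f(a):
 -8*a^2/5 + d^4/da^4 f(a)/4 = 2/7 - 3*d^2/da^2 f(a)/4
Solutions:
 f(a) = C1 + C2*a + C3*sin(sqrt(3)*a) + C4*cos(sqrt(3)*a) + 8*a^4/45 - 164*a^2/315


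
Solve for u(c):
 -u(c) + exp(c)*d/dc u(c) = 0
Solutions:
 u(c) = C1*exp(-exp(-c))


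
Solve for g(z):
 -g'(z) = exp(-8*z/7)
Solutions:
 g(z) = C1 + 7*exp(-8*z/7)/8


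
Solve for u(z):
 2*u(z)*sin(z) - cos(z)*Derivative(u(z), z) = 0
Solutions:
 u(z) = C1/cos(z)^2


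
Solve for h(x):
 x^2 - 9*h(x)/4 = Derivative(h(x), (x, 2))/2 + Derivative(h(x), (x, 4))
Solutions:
 h(x) = 4*x^2/9 + (C1*sin(sqrt(6)*x*cos(atan(sqrt(35))/2)/2) + C2*cos(sqrt(6)*x*cos(atan(sqrt(35))/2)/2))*exp(-sqrt(6)*x*sin(atan(sqrt(35))/2)/2) + (C3*sin(sqrt(6)*x*cos(atan(sqrt(35))/2)/2) + C4*cos(sqrt(6)*x*cos(atan(sqrt(35))/2)/2))*exp(sqrt(6)*x*sin(atan(sqrt(35))/2)/2) - 16/81


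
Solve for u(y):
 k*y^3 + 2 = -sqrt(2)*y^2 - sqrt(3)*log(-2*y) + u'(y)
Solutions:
 u(y) = C1 + k*y^4/4 + sqrt(2)*y^3/3 + sqrt(3)*y*log(-y) + y*(-sqrt(3) + sqrt(3)*log(2) + 2)


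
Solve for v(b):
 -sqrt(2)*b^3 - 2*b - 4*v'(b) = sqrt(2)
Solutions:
 v(b) = C1 - sqrt(2)*b^4/16 - b^2/4 - sqrt(2)*b/4


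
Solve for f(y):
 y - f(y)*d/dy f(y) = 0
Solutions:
 f(y) = -sqrt(C1 + y^2)
 f(y) = sqrt(C1 + y^2)


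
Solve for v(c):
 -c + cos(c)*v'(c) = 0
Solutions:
 v(c) = C1 + Integral(c/cos(c), c)


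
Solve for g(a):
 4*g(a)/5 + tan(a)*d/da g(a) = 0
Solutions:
 g(a) = C1/sin(a)^(4/5)


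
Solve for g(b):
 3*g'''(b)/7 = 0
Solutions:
 g(b) = C1 + C2*b + C3*b^2


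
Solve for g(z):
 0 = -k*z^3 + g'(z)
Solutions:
 g(z) = C1 + k*z^4/4


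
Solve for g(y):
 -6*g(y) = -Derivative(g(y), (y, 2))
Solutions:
 g(y) = C1*exp(-sqrt(6)*y) + C2*exp(sqrt(6)*y)


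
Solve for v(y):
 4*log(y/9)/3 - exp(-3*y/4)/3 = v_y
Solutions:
 v(y) = C1 + 4*y*log(y)/3 + 4*y*(-2*log(3) - 1)/3 + 4*exp(-3*y/4)/9


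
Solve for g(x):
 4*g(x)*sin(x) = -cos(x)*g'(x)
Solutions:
 g(x) = C1*cos(x)^4


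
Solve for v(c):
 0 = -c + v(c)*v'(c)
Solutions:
 v(c) = -sqrt(C1 + c^2)
 v(c) = sqrt(C1 + c^2)


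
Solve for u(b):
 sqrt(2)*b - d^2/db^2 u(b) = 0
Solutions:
 u(b) = C1 + C2*b + sqrt(2)*b^3/6


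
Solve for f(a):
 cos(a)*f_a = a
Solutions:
 f(a) = C1 + Integral(a/cos(a), a)


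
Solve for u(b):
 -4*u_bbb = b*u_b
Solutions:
 u(b) = C1 + Integral(C2*airyai(-2^(1/3)*b/2) + C3*airybi(-2^(1/3)*b/2), b)


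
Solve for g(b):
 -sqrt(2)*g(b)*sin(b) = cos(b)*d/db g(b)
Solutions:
 g(b) = C1*cos(b)^(sqrt(2))


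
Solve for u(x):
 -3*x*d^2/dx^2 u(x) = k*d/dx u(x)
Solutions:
 u(x) = C1 + x^(1 - re(k)/3)*(C2*sin(log(x)*Abs(im(k))/3) + C3*cos(log(x)*im(k)/3))


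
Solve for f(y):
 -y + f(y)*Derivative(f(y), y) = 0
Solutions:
 f(y) = -sqrt(C1 + y^2)
 f(y) = sqrt(C1 + y^2)


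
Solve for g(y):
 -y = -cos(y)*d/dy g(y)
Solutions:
 g(y) = C1 + Integral(y/cos(y), y)


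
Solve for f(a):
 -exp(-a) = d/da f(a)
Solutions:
 f(a) = C1 + exp(-a)


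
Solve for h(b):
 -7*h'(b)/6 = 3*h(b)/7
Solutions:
 h(b) = C1*exp(-18*b/49)


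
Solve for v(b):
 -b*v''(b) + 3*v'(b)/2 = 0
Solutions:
 v(b) = C1 + C2*b^(5/2)


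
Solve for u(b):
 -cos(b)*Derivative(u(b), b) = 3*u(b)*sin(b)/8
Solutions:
 u(b) = C1*cos(b)^(3/8)


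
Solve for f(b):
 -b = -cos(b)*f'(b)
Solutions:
 f(b) = C1 + Integral(b/cos(b), b)


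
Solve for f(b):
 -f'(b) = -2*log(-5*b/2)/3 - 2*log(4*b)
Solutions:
 f(b) = C1 + 8*b*log(b)/3 + 2*b*(-4 + log(5) + 5*log(2) + I*pi)/3


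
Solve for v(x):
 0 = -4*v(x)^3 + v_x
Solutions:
 v(x) = -sqrt(2)*sqrt(-1/(C1 + 4*x))/2
 v(x) = sqrt(2)*sqrt(-1/(C1 + 4*x))/2


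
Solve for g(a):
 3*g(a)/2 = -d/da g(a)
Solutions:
 g(a) = C1*exp(-3*a/2)


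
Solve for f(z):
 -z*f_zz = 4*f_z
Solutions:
 f(z) = C1 + C2/z^3


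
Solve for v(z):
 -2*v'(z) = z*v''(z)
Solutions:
 v(z) = C1 + C2/z


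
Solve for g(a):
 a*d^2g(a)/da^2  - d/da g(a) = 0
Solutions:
 g(a) = C1 + C2*a^2


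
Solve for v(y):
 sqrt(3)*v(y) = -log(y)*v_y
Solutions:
 v(y) = C1*exp(-sqrt(3)*li(y))


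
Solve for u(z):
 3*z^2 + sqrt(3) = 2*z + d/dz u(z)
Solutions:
 u(z) = C1 + z^3 - z^2 + sqrt(3)*z


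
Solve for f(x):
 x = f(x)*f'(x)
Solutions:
 f(x) = -sqrt(C1 + x^2)
 f(x) = sqrt(C1 + x^2)


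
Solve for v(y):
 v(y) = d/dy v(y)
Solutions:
 v(y) = C1*exp(y)


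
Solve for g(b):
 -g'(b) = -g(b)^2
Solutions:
 g(b) = -1/(C1 + b)


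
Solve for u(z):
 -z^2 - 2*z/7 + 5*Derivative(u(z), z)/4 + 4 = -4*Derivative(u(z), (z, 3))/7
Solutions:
 u(z) = C1 + C2*sin(sqrt(35)*z/4) + C3*cos(sqrt(35)*z/4) + 4*z^3/15 + 4*z^2/35 - 688*z/175


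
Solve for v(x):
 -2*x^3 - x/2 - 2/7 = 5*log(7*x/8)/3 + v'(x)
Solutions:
 v(x) = C1 - x^4/2 - x^2/4 - 5*x*log(x)/3 - 5*x*log(7)/3 + 29*x/21 + 5*x*log(2)


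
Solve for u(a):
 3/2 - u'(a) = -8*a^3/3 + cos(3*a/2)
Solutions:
 u(a) = C1 + 2*a^4/3 + 3*a/2 - 2*sin(3*a/2)/3


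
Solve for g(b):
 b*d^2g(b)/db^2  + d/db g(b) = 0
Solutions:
 g(b) = C1 + C2*log(b)


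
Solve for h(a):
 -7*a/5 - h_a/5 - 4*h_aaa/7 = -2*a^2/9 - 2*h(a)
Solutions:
 h(a) = C1*exp(105^(1/3)*a*(-(450 + sqrt(202605))^(1/3) + 105^(1/3)/(450 + sqrt(202605))^(1/3))/60)*sin(3^(1/6)*35^(1/3)*a*(3*35^(1/3)/(450 + sqrt(202605))^(1/3) + 3^(2/3)*(450 + sqrt(202605))^(1/3))/60) + C2*exp(105^(1/3)*a*(-(450 + sqrt(202605))^(1/3) + 105^(1/3)/(450 + sqrt(202605))^(1/3))/60)*cos(3^(1/6)*35^(1/3)*a*(3*35^(1/3)/(450 + sqrt(202605))^(1/3) + 3^(2/3)*(450 + sqrt(202605))^(1/3))/60) + C3*exp(-105^(1/3)*a*(-(450 + sqrt(202605))^(1/3) + 105^(1/3)/(450 + sqrt(202605))^(1/3))/30) - a^2/9 + 61*a/90 + 61/900


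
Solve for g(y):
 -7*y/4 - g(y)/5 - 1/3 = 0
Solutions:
 g(y) = -35*y/4 - 5/3


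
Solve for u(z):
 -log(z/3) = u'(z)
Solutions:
 u(z) = C1 - z*log(z) + z + z*log(3)


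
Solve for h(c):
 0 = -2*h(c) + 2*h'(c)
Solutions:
 h(c) = C1*exp(c)


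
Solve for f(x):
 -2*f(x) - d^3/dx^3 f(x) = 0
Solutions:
 f(x) = C3*exp(-2^(1/3)*x) + (C1*sin(2^(1/3)*sqrt(3)*x/2) + C2*cos(2^(1/3)*sqrt(3)*x/2))*exp(2^(1/3)*x/2)


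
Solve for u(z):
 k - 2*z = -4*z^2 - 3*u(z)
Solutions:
 u(z) = -k/3 - 4*z^2/3 + 2*z/3


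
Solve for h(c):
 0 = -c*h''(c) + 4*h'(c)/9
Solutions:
 h(c) = C1 + C2*c^(13/9)


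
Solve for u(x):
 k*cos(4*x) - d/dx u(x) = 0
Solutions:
 u(x) = C1 + k*sin(4*x)/4


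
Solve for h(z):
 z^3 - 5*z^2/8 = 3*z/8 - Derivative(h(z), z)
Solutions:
 h(z) = C1 - z^4/4 + 5*z^3/24 + 3*z^2/16


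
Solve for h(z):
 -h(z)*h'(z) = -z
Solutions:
 h(z) = -sqrt(C1 + z^2)
 h(z) = sqrt(C1 + z^2)


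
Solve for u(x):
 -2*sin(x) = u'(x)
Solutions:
 u(x) = C1 + 2*cos(x)


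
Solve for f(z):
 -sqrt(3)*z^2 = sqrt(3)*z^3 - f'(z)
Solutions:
 f(z) = C1 + sqrt(3)*z^4/4 + sqrt(3)*z^3/3


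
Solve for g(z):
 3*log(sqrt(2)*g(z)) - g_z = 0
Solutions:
 -2*Integral(1/(2*log(_y) + log(2)), (_y, g(z)))/3 = C1 - z


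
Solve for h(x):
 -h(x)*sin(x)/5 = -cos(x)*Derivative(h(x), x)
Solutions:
 h(x) = C1/cos(x)^(1/5)


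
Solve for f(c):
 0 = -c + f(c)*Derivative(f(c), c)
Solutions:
 f(c) = -sqrt(C1 + c^2)
 f(c) = sqrt(C1 + c^2)


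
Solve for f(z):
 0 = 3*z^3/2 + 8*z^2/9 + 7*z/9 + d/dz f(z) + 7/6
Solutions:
 f(z) = C1 - 3*z^4/8 - 8*z^3/27 - 7*z^2/18 - 7*z/6


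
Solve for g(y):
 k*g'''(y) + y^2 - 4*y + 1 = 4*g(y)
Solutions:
 g(y) = C1*exp(2^(2/3)*y*(1/k)^(1/3)) + C2*exp(2^(2/3)*y*(-1 + sqrt(3)*I)*(1/k)^(1/3)/2) + C3*exp(-2^(2/3)*y*(1 + sqrt(3)*I)*(1/k)^(1/3)/2) + y^2/4 - y + 1/4


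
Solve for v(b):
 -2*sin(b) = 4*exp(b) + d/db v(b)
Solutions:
 v(b) = C1 - 4*exp(b) + 2*cos(b)


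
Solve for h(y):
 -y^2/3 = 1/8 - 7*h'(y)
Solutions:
 h(y) = C1 + y^3/63 + y/56


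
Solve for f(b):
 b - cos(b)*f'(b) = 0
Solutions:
 f(b) = C1 + Integral(b/cos(b), b)


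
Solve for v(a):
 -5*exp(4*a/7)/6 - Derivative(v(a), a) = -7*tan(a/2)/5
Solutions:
 v(a) = C1 - 35*exp(4*a/7)/24 - 14*log(cos(a/2))/5
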